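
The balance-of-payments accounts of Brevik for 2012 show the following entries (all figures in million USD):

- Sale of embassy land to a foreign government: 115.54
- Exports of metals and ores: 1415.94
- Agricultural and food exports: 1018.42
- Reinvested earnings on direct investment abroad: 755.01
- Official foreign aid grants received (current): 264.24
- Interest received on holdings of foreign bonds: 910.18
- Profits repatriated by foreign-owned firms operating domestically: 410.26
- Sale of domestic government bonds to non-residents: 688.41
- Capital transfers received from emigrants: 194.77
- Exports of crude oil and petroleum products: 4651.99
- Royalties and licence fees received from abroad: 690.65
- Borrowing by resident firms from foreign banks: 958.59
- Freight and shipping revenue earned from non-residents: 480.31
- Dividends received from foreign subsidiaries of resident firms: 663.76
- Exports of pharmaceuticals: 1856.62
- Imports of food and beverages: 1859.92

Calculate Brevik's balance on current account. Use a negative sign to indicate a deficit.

Goods: 1415.94 - 1859.92 + 1856.62 + 1018.42 + 4651.99 = 7083.05
Services: 480.31 + 690.65 = 1170.96
Primary income: 663.76 - 410.26 + 755.01 + 910.18 = 1918.69
Secondary income: 264.24
Current account = 7083.05 + 1170.96 + 1918.69 + 264.24 = 10436.94
(Excluded from the current account — capital account: sale of embassy land to a foreign government 115.54, capital transfers received from emigrants 194.77; financial account: sale of domestic government bonds to non-residents 688.41, borrowing by resident firms from foreign banks 958.59.)

10436.94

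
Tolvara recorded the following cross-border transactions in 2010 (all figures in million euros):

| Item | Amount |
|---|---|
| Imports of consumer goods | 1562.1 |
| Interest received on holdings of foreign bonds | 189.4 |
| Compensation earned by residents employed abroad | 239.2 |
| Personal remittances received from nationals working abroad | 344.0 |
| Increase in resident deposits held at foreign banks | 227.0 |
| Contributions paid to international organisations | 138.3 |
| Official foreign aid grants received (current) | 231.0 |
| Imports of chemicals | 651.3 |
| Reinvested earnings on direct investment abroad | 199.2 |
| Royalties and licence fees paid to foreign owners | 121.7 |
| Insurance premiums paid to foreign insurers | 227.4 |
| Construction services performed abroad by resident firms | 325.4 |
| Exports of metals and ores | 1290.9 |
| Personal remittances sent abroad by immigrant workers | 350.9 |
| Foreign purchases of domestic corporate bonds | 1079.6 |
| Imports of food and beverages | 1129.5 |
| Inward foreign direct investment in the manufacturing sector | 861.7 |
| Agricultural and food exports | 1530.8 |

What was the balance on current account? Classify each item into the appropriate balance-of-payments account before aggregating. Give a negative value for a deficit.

Goods: -651.3 + 1290.9 - 1129.5 + 1530.8 - 1562.1 = -521.2
Services: -121.7 + 325.4 - 227.4 = -23.7
Primary income: 239.2 + 189.4 + 199.2 = 627.8
Secondary income: 344.0 - 350.9 - 138.3 + 231.0 = 85.8
Current account = (-521.2) + (-23.7) + 627.8 + 85.8 = 168.7
(Excluded from the current account — financial account: increase in resident deposits held at foreign banks 227.0, foreign purchases of domestic corporate bonds 1079.6, inward foreign direct investment in the manufacturing sector 861.7.)

168.7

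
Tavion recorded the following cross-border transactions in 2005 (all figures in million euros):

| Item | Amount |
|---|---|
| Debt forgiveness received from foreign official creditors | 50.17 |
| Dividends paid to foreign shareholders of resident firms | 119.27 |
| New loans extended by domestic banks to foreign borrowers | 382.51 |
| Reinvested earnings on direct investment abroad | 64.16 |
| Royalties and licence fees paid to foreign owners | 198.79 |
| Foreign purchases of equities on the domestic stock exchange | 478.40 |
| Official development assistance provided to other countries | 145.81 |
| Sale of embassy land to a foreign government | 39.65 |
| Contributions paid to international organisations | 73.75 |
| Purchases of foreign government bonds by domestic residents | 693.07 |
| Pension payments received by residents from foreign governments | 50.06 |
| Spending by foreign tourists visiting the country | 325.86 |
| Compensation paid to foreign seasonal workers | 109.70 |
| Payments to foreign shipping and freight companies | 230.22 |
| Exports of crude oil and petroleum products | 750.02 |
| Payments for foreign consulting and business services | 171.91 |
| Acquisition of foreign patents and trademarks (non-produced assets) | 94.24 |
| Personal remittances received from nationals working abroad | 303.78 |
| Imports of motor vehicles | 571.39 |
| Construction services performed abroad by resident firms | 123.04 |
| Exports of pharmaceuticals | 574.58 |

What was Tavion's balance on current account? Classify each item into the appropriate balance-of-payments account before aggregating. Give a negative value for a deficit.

570.66

Goods: -571.39 + 574.58 + 750.02 = 753.21
Services: 325.86 - 230.22 - 198.79 + 123.04 - 171.91 = -152.02
Primary income: -109.70 - 119.27 + 64.16 = -164.81
Secondary income: 303.78 - 73.75 + 50.06 - 145.81 = 134.28
Current account = 753.21 + (-152.02) + (-164.81) + 134.28 = 570.66
(Excluded from the current account — capital account: debt forgiveness received from foreign official creditors 50.17, sale of embassy land to a foreign government 39.65, acquisition of foreign patents and trademarks (non-produced assets) 94.24; financial account: new loans extended by domestic banks to foreign borrowers 382.51, foreign purchases of equities on the domestic stock exchange 478.40, purchases of foreign government bonds by domestic residents 693.07.)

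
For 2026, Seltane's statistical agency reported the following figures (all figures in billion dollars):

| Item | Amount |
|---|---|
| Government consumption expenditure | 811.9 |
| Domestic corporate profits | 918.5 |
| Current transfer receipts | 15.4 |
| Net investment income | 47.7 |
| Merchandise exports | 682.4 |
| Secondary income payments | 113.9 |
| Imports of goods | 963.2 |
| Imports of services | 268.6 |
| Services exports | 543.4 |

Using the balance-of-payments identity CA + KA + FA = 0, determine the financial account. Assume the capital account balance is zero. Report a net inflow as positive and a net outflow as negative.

56.8

Goods balance = 682.4 - 963.2 = -280.8
Services balance = 543.4 - 268.6 = 274.8
Trade balance (goods + services) = -280.8 + 274.8 = -6.0
Net primary income = 47.7
Net secondary income = 15.4 - 113.9 = -98.5
Current account = -6.0 + 47.7 + (-98.5) = -56.8
Financial account = -(-56.8) = 56.8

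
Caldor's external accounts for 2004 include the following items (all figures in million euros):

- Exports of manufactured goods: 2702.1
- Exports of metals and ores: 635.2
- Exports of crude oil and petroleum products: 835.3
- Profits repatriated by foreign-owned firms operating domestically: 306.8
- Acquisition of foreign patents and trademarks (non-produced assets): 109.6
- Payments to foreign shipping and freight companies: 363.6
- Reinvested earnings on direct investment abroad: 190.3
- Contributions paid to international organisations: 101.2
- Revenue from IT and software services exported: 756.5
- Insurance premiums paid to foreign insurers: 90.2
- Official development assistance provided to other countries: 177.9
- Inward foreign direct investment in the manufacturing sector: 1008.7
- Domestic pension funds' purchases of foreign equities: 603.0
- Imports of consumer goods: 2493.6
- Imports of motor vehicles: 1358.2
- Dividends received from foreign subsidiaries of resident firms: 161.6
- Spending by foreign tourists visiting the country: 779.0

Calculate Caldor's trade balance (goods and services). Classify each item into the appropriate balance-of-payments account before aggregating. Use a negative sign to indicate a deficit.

Goods: 2702.1 - 1358.2 - 2493.6 + 835.3 + 635.2 = 320.8
Services: 756.5 + 779.0 - 90.2 - 363.6 = 1081.7
Trade balance = 320.8 + 1081.7 = 1402.5
(Excluded from the trade balance — primary income: profits repatriated by foreign-owned firms operating domestically 306.8, reinvested earnings on direct investment abroad 190.3, dividends received from foreign subsidiaries of resident firms 161.6; capital account: acquisition of foreign patents and trademarks (non-produced assets) 109.6; secondary income: contributions paid to international organisations 101.2, official development assistance provided to other countries 177.9; financial account: inward foreign direct investment in the manufacturing sector 1008.7, domestic pension funds' purchases of foreign equities 603.0.)

1402.5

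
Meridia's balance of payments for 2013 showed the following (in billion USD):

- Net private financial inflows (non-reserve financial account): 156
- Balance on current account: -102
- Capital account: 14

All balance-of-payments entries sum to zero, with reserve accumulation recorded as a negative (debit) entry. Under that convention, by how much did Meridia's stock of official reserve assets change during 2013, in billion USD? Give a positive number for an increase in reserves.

Official reserve transactions balance = -((-102) + 14 + 156) = -68
An accumulation of reserves is recorded as a debit (negative entry), so the change in the stock of reserves is the negative of that balance.
Change in official reserves = -(-68) = 68

68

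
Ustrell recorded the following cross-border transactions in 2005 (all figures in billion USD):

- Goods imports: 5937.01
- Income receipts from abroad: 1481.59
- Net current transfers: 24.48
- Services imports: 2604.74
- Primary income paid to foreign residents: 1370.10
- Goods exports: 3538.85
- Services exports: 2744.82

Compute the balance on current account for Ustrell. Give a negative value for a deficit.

Goods balance = 3538.85 - 5937.01 = -2398.16
Services balance = 2744.82 - 2604.74 = 140.08
Trade balance (goods + services) = -2398.16 + 140.08 = -2258.08
Net primary income = 1481.59 - 1370.10 = 111.49
Net secondary income = 24.48
Current account = -2258.08 + 111.49 + 24.48 = -2122.11

-2122.11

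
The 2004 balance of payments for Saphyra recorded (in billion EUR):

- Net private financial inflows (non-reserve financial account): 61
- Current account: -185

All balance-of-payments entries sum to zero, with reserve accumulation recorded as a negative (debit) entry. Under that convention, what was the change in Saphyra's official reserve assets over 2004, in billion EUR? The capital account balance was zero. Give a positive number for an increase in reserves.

-124

Official reserve transactions balance = -((-185) + 61) = 124
An accumulation of reserves is recorded as a debit (negative entry), so the change in the stock of reserves is the negative of that balance.
Change in official reserves = -(124) = -124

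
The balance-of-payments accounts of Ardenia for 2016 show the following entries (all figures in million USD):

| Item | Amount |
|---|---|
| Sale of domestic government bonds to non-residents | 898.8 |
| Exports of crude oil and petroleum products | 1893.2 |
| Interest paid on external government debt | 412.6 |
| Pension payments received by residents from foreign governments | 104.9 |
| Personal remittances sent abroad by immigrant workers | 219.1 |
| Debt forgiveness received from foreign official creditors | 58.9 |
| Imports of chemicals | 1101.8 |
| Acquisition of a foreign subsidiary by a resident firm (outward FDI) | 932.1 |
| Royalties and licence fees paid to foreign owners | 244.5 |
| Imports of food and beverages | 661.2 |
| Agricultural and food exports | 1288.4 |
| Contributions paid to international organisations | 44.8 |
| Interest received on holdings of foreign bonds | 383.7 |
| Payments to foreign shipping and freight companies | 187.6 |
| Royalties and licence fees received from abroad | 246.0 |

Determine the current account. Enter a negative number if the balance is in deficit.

1044.6

Goods: 1288.4 - 1101.8 - 661.2 + 1893.2 = 1418.6
Services: 246.0 - 244.5 - 187.6 = -186.1
Primary income: 383.7 - 412.6 = -28.9
Secondary income: -219.1 - 44.8 + 104.9 = -159.0
Current account = 1418.6 + (-186.1) + (-28.9) + (-159.0) = 1044.6
(Excluded from the current account — financial account: sale of domestic government bonds to non-residents 898.8, acquisition of a foreign subsidiary by a resident firm (outward FDI) 932.1; capital account: debt forgiveness received from foreign official creditors 58.9.)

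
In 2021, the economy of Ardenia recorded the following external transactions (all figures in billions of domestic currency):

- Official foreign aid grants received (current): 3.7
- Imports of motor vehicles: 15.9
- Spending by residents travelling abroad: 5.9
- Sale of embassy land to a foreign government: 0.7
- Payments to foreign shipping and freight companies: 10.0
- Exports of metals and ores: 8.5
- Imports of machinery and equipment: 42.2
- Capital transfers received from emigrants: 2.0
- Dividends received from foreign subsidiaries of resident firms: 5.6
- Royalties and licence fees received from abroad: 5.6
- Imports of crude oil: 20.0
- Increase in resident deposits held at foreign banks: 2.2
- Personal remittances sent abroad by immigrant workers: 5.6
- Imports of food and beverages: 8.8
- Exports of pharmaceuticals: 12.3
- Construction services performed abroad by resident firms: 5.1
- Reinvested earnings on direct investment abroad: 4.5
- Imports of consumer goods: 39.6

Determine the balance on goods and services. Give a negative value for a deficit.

-110.9

Goods: 12.3 - 42.2 - 15.9 - 20.0 + 8.5 - 8.8 - 39.6 = -105.7
Services: 5.1 + 5.6 - 10.0 - 5.9 = -5.2
Trade balance = -105.7 + (-5.2) = -110.9
(Excluded from the trade balance — secondary income: official foreign aid grants received (current) 3.7, personal remittances sent abroad by immigrant workers 5.6; capital account: sale of embassy land to a foreign government 0.7, capital transfers received from emigrants 2.0; primary income: dividends received from foreign subsidiaries of resident firms 5.6, reinvested earnings on direct investment abroad 4.5; financial account: increase in resident deposits held at foreign banks 2.2.)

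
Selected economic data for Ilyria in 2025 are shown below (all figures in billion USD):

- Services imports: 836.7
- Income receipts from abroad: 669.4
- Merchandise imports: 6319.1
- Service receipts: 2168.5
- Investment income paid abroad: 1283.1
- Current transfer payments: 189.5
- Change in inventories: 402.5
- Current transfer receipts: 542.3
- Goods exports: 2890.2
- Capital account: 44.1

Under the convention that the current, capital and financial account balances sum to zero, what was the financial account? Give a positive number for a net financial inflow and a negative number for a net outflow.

Goods balance = 2890.2 - 6319.1 = -3428.9
Services balance = 2168.5 - 836.7 = 1331.8
Trade balance (goods + services) = -3428.9 + 1331.8 = -2097.1
Net primary income = 669.4 - 1283.1 = -613.7
Net secondary income = 542.3 - 189.5 = 352.8
Current account = -2097.1 + (-613.7) + 352.8 = -2358.0
Financial account = -(-2358.0 + 44.1) = 2313.9

2313.9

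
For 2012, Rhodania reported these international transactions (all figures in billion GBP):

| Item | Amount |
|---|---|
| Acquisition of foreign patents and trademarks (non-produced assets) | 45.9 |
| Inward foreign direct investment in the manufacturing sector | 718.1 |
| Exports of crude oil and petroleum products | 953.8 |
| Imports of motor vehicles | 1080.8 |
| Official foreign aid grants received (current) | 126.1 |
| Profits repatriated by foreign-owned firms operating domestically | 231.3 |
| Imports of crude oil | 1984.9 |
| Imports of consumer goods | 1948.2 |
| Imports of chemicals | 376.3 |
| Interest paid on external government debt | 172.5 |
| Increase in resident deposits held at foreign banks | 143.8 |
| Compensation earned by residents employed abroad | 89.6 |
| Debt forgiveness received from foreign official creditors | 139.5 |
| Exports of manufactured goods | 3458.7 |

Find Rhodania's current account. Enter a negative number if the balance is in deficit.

Goods: -1984.9 - 376.3 - 1948.2 - 1080.8 + 953.8 + 3458.7 = -977.7
Primary income: -231.3 + 89.6 - 172.5 = -314.2
Secondary income: 126.1
Current account = (-977.7) + (-314.2) + 126.1 = -1165.8
(Excluded from the current account — capital account: acquisition of foreign patents and trademarks (non-produced assets) 45.9, debt forgiveness received from foreign official creditors 139.5; financial account: inward foreign direct investment in the manufacturing sector 718.1, increase in resident deposits held at foreign banks 143.8.)

-1165.8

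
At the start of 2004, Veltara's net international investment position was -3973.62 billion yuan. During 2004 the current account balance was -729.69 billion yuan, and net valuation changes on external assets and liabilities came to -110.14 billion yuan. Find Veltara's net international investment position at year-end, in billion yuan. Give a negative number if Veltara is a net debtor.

-4813.45

Change in NIIP = current account + net valuation change = -729.69 + (-110.14) = -839.83
End-of-year NIIP = -3973.62 + (-839.83) = -4813.45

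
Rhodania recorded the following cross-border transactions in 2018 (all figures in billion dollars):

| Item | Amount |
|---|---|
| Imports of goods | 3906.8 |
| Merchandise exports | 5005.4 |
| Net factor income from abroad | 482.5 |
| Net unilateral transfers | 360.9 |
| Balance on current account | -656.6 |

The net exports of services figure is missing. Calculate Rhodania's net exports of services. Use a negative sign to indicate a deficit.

Current account = goods balance + services balance + net primary income + net secondary income
Sum of the known components = 1942.0
Net exports of services = CA - (known components) = -656.6 - 1942.0 = -2598.6

-2598.6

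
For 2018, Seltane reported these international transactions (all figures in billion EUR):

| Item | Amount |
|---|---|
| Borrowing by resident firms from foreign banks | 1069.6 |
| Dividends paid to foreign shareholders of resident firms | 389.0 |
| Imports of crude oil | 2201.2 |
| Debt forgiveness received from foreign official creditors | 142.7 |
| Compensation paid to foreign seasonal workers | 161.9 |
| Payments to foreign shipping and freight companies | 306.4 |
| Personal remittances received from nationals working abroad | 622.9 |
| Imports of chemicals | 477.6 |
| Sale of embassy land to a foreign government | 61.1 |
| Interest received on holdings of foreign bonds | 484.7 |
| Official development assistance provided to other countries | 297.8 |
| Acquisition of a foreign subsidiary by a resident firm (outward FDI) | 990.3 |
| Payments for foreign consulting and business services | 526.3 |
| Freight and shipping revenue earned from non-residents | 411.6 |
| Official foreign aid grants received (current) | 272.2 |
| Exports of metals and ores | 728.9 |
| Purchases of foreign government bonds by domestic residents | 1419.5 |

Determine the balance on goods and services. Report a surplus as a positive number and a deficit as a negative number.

-2371.0

Goods: -477.6 + 728.9 - 2201.2 = -1949.9
Services: -306.4 + 411.6 - 526.3 = -421.1
Trade balance = -1949.9 + (-421.1) = -2371.0
(Excluded from the trade balance — financial account: borrowing by resident firms from foreign banks 1069.6, acquisition of a foreign subsidiary by a resident firm (outward FDI) 990.3, purchases of foreign government bonds by domestic residents 1419.5; primary income: dividends paid to foreign shareholders of resident firms 389.0, compensation paid to foreign seasonal workers 161.9, interest received on holdings of foreign bonds 484.7; capital account: debt forgiveness received from foreign official creditors 142.7, sale of embassy land to a foreign government 61.1; secondary income: personal remittances received from nationals working abroad 622.9, official development assistance provided to other countries 297.8, official foreign aid grants received (current) 272.2.)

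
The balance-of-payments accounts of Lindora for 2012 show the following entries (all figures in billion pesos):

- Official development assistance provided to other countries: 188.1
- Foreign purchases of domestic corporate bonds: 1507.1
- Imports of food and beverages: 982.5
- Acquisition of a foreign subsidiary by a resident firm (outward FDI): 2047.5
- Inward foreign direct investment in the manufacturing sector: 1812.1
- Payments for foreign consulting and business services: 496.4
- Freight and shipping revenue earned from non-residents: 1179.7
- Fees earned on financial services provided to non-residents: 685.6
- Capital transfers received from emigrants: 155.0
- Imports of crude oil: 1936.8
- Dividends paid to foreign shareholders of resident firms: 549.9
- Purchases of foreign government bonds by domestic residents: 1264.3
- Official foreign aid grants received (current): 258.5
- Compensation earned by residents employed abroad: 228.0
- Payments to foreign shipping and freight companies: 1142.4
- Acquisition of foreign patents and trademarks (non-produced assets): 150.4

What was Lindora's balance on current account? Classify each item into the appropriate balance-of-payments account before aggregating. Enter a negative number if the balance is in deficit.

-2944.3

Goods: -1936.8 - 982.5 = -2919.3
Services: 1179.7 - 1142.4 + 685.6 - 496.4 = 226.5
Primary income: 228.0 - 549.9 = -321.9
Secondary income: 258.5 - 188.1 = 70.4
Current account = (-2919.3) + 226.5 + (-321.9) + 70.4 = -2944.3
(Excluded from the current account — financial account: foreign purchases of domestic corporate bonds 1507.1, acquisition of a foreign subsidiary by a resident firm (outward FDI) 2047.5, inward foreign direct investment in the manufacturing sector 1812.1, purchases of foreign government bonds by domestic residents 1264.3; capital account: capital transfers received from emigrants 155.0, acquisition of foreign patents and trademarks (non-produced assets) 150.4.)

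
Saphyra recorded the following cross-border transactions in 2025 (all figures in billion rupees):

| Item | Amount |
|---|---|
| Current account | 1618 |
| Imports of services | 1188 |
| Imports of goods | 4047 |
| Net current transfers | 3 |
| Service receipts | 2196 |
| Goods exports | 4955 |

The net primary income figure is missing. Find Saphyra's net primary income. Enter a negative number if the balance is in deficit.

Current account = goods balance + services balance + net primary income + net secondary income
Sum of the known components = 1919
Net primary income = CA - (known components) = 1618 - 1919 = -301

-301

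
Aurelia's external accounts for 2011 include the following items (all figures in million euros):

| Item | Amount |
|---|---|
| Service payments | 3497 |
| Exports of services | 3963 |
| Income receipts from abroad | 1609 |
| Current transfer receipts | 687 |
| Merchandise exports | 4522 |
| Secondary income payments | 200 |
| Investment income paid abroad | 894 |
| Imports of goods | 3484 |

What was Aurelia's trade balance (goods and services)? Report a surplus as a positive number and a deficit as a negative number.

1504

Goods balance = 4522 - 3484 = 1038
Services balance = 3963 - 3497 = 466
Trade balance (goods + services) = 1038 + 466 = 1504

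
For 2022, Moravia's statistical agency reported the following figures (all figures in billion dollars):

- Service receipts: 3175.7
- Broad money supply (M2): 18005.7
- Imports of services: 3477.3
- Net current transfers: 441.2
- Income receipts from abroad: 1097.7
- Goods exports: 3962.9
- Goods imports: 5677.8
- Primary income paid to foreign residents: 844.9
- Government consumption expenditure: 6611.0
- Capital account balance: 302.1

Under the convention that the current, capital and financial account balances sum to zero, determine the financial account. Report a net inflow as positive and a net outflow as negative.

Goods balance = 3962.9 - 5677.8 = -1714.9
Services balance = 3175.7 - 3477.3 = -301.6
Trade balance (goods + services) = -1714.9 + (-301.6) = -2016.5
Net primary income = 1097.7 - 844.9 = 252.8
Net secondary income = 441.2
Current account = -2016.5 + 252.8 + 441.2 = -1322.5
Financial account = -(-1322.5 + 302.1) = 1020.4

1020.4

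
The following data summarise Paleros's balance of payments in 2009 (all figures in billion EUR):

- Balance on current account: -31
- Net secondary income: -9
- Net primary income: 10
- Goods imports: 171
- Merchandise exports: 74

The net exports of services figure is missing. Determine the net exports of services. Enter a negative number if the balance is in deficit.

Current account = goods balance + services balance + net primary income + net secondary income
Sum of the known components = -96
Net exports of services = CA - (known components) = -31 - (-96) = 65

65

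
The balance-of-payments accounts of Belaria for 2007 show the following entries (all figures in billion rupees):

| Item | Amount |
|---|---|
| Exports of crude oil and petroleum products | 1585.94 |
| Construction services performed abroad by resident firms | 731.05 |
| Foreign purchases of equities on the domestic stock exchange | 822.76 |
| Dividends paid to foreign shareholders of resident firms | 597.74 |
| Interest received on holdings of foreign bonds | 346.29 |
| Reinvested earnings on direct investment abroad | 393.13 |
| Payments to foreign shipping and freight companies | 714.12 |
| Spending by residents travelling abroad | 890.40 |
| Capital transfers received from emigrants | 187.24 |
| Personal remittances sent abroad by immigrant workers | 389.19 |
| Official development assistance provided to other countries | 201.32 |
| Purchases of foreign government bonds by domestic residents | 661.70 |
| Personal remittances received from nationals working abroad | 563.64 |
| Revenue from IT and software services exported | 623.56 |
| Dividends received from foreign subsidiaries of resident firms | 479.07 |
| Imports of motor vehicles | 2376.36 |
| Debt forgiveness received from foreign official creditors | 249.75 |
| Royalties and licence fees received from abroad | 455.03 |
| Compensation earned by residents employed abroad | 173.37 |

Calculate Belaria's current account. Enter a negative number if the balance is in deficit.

Goods: 1585.94 - 2376.36 = -790.42
Services: 455.03 + 623.56 - 714.12 + 731.05 - 890.40 = 205.12
Primary income: 346.29 + 479.07 - 597.74 + 173.37 + 393.13 = 794.12
Secondary income: 563.64 - 389.19 - 201.32 = -26.87
Current account = (-790.42) + 205.12 + 794.12 + (-26.87) = 181.95
(Excluded from the current account — financial account: foreign purchases of equities on the domestic stock exchange 822.76, purchases of foreign government bonds by domestic residents 661.70; capital account: capital transfers received from emigrants 187.24, debt forgiveness received from foreign official creditors 249.75.)

181.95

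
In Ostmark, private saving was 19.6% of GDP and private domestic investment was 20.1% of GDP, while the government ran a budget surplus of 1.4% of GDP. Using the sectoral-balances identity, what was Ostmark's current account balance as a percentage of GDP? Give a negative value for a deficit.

0.9

By the sectoral-balances identity, CA = (S_private - I) + (T - G).
Private balance = 19.6 - 20.1 = -0.5
Government balance (T - G) = 1.4
CA = -0.5 + 1.4 = 0.9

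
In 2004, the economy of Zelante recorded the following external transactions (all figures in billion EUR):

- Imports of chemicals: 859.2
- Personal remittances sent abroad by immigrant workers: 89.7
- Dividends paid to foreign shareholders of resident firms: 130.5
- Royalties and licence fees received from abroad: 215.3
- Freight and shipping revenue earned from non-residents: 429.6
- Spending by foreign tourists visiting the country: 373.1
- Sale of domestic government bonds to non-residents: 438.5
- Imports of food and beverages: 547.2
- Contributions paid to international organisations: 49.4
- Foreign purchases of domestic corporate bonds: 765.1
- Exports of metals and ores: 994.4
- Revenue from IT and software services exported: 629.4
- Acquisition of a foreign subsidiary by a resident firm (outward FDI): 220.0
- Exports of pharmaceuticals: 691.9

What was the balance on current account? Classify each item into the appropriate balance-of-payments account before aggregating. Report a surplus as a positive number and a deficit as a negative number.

Goods: 994.4 - 859.2 - 547.2 + 691.9 = 279.9
Services: 629.4 + 373.1 + 215.3 + 429.6 = 1647.4
Primary income: -130.5
Secondary income: -89.7 - 49.4 = -139.1
Current account = 279.9 + 1647.4 + (-130.5) + (-139.1) = 1657.7
(Excluded from the current account — financial account: sale of domestic government bonds to non-residents 438.5, foreign purchases of domestic corporate bonds 765.1, acquisition of a foreign subsidiary by a resident firm (outward FDI) 220.0.)

1657.7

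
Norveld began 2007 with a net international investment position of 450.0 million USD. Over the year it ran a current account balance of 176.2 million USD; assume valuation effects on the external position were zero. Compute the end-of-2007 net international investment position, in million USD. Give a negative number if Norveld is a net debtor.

626.2

With no valuation effects, change in NIIP = current account = 176.2
End-of-year NIIP = 450.0 + 176.2 = 626.2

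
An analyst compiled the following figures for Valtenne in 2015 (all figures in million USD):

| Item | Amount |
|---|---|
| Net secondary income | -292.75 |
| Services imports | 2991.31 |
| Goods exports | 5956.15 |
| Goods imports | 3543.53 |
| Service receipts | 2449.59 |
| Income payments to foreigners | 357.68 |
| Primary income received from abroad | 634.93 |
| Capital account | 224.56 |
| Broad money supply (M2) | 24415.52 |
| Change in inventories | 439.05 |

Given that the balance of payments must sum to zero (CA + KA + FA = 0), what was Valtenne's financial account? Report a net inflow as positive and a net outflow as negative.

-2079.96

Goods balance = 5956.15 - 3543.53 = 2412.62
Services balance = 2449.59 - 2991.31 = -541.72
Trade balance (goods + services) = 2412.62 + (-541.72) = 1870.90
Net primary income = 634.93 - 357.68 = 277.25
Net secondary income = -292.75
Current account = 1870.90 + 277.25 + (-292.75) = 1855.40
Financial account = -(1855.40 + 224.56) = -2079.96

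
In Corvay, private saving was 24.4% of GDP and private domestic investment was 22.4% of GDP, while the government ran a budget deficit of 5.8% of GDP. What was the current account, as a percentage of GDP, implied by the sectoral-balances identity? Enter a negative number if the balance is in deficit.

By the sectoral-balances identity, CA = (S_private - I) + (T - G).
Private balance = 24.4 - 22.4 = 2.0
Government balance (T - G) = -5.8
CA = 2.0 + (-5.8) = -3.8

-3.8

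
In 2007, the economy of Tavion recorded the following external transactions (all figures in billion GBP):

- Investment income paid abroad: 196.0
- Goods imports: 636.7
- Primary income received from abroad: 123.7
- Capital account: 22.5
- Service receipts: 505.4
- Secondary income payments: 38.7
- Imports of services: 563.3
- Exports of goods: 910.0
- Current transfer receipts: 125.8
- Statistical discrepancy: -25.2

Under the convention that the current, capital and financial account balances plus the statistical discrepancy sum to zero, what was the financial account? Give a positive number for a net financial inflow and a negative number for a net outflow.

-227.5

Goods balance = 910.0 - 636.7 = 273.3
Services balance = 505.4 - 563.3 = -57.9
Trade balance (goods + services) = 273.3 + (-57.9) = 215.4
Net primary income = 123.7 - 196.0 = -72.3
Net secondary income = 125.8 - 38.7 = 87.1
Current account = 215.4 + (-72.3) + 87.1 = 230.2
Financial account = -(230.2 + 22.5 + (-25.2)) = -227.5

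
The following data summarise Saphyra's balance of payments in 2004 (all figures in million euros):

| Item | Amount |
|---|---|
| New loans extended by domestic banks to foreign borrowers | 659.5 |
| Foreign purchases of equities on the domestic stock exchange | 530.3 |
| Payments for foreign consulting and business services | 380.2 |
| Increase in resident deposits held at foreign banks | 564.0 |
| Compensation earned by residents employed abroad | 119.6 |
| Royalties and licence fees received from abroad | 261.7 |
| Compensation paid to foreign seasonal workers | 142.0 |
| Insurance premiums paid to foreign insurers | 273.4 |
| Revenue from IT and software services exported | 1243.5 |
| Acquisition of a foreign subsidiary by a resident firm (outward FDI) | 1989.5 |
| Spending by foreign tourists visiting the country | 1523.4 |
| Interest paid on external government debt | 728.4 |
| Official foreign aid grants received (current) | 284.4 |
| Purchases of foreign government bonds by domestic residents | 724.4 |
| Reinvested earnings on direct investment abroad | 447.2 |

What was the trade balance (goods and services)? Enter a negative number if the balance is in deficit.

Services: 1523.4 + 261.7 - 380.2 + 1243.5 - 273.4 = 2375.0
Trade balance = 0.0 + 2375.0 = 2375.0
(Excluded from the trade balance — financial account: new loans extended by domestic banks to foreign borrowers 659.5, foreign purchases of equities on the domestic stock exchange 530.3, increase in resident deposits held at foreign banks 564.0, acquisition of a foreign subsidiary by a resident firm (outward FDI) 1989.5, purchases of foreign government bonds by domestic residents 724.4; primary income: compensation earned by residents employed abroad 119.6, compensation paid to foreign seasonal workers 142.0, interest paid on external government debt 728.4, reinvested earnings on direct investment abroad 447.2; secondary income: official foreign aid grants received (current) 284.4.)

2375.0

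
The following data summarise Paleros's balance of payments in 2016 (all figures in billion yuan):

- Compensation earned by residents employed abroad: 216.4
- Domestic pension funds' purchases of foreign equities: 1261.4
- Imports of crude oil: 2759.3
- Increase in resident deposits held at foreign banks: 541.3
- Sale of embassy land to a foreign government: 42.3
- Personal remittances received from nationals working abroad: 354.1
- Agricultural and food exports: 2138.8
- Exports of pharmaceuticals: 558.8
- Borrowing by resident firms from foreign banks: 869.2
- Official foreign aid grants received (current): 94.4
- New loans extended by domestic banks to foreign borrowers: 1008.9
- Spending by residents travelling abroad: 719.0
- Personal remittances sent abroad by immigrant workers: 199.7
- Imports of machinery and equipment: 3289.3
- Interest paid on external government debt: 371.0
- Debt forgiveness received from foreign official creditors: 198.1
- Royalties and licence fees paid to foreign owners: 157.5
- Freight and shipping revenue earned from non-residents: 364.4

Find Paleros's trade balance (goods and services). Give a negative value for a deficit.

-3863.1

Goods: 2138.8 + 558.8 - 2759.3 - 3289.3 = -3351.0
Services: 364.4 - 719.0 - 157.5 = -512.1
Trade balance = -3351.0 + (-512.1) = -3863.1
(Excluded from the trade balance — primary income: compensation earned by residents employed abroad 216.4, interest paid on external government debt 371.0; financial account: domestic pension funds' purchases of foreign equities 1261.4, increase in resident deposits held at foreign banks 541.3, borrowing by resident firms from foreign banks 869.2, new loans extended by domestic banks to foreign borrowers 1008.9; capital account: sale of embassy land to a foreign government 42.3, debt forgiveness received from foreign official creditors 198.1; secondary income: personal remittances received from nationals working abroad 354.1, official foreign aid grants received (current) 94.4, personal remittances sent abroad by immigrant workers 199.7.)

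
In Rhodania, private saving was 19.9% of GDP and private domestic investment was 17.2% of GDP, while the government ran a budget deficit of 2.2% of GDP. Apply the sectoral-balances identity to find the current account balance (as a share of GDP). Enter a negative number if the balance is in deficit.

By the sectoral-balances identity, CA = (S_private - I) + (T - G).
Private balance = 19.9 - 17.2 = 2.7
Government balance (T - G) = -2.2
CA = 2.7 + (-2.2) = 0.5

0.5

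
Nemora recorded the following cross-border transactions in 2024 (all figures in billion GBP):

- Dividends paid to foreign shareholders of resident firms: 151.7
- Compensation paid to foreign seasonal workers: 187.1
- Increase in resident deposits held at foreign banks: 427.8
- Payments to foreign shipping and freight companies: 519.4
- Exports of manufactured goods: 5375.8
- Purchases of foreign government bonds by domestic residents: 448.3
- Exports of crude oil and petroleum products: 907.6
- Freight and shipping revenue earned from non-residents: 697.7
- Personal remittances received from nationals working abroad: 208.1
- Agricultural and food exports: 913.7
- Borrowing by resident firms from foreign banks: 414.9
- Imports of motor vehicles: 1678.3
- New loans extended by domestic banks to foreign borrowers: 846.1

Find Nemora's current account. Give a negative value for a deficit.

Goods: -1678.3 + 5375.8 + 907.6 + 913.7 = 5518.8
Services: 697.7 - 519.4 = 178.3
Primary income: -187.1 - 151.7 = -338.8
Secondary income: 208.1
Current account = 5518.8 + 178.3 + (-338.8) + 208.1 = 5566.4
(Excluded from the current account — financial account: increase in resident deposits held at foreign banks 427.8, purchases of foreign government bonds by domestic residents 448.3, borrowing by resident firms from foreign banks 414.9, new loans extended by domestic banks to foreign borrowers 846.1.)

5566.4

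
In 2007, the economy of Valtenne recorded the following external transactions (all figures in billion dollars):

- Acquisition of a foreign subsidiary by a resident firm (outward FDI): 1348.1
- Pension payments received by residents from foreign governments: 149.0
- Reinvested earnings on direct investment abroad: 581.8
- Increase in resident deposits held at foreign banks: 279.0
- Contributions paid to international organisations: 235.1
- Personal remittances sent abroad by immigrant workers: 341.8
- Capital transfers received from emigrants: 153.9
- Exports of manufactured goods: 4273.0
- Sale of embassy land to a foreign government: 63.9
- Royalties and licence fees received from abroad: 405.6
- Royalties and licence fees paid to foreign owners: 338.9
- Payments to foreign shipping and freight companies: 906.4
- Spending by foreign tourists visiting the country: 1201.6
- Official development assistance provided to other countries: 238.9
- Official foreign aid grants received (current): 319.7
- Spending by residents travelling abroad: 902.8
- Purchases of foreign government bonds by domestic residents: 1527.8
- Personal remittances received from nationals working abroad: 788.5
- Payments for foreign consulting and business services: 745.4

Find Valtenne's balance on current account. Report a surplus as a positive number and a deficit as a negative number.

4009.9

Goods: 4273.0
Services: -338.9 - 902.8 - 745.4 + 405.6 + 1201.6 - 906.4 = -1286.3
Primary income: 581.8
Secondary income: -341.8 - 238.9 - 235.1 + 149.0 + 788.5 + 319.7 = 441.4
Current account = 4273.0 + (-1286.3) + 581.8 + 441.4 = 4009.9
(Excluded from the current account — financial account: acquisition of a foreign subsidiary by a resident firm (outward FDI) 1348.1, increase in resident deposits held at foreign banks 279.0, purchases of foreign government bonds by domestic residents 1527.8; capital account: capital transfers received from emigrants 153.9, sale of embassy land to a foreign government 63.9.)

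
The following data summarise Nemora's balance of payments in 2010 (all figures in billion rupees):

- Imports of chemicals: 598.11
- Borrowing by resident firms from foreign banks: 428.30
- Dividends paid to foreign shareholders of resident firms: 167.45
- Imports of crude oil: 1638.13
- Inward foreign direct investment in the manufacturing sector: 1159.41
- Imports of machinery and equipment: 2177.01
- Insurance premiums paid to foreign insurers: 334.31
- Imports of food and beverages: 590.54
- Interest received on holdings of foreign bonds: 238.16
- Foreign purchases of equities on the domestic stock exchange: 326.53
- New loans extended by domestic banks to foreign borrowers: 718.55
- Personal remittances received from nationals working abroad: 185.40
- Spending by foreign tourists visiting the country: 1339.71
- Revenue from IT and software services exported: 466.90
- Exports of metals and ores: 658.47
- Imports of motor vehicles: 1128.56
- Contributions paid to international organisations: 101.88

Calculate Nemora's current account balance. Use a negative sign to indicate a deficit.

Goods: 658.47 - 2177.01 - 590.54 - 1638.13 - 598.11 - 1128.56 = -5473.88
Services: -334.31 + 466.90 + 1339.71 = 1472.30
Primary income: -167.45 + 238.16 = 70.71
Secondary income: 185.40 - 101.88 = 83.52
Current account = (-5473.88) + 1472.30 + 70.71 + 83.52 = -3847.35
(Excluded from the current account — financial account: borrowing by resident firms from foreign banks 428.30, inward foreign direct investment in the manufacturing sector 1159.41, foreign purchases of equities on the domestic stock exchange 326.53, new loans extended by domestic banks to foreign borrowers 718.55.)

-3847.35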